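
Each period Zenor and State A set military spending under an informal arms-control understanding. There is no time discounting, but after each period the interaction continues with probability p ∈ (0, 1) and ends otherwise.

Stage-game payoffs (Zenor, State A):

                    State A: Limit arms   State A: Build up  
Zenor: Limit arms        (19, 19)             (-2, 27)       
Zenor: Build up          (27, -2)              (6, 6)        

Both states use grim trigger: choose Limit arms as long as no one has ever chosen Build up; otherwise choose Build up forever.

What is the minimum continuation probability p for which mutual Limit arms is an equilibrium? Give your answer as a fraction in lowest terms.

With no time discounting, the continuation probability p plays the role of the discount factor.
Grim-trigger IC: 19/(1−p) ≥ 27 + 6p/(1−p) ⇒ p ≥ (27−19)/(27−6) = 8/21.

8/21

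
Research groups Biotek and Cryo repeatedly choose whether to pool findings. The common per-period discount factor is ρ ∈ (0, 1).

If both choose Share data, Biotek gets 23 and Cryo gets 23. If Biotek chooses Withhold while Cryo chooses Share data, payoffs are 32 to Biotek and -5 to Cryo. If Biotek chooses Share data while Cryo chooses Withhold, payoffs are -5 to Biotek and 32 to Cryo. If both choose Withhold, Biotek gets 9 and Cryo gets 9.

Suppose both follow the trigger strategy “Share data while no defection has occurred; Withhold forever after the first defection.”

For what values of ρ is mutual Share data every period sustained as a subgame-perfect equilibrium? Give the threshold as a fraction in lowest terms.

23/(1−ρ) ≥ 32 + 9ρ/(1−ρ)
23 ≥ 32 − 23ρ
ρ ≥ 9/23.

9/23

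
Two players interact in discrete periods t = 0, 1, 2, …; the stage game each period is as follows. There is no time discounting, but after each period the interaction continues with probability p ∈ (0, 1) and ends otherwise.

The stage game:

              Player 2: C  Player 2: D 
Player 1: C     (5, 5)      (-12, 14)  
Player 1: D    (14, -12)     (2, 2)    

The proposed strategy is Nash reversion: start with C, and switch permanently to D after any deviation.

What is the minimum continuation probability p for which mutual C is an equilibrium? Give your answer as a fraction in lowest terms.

With no time discounting, the continuation probability p plays the role of the discount factor.
Grim-trigger IC: 5/(1−p) ≥ 14 + 2p/(1−p) ⇒ p ≥ (14−5)/(14−2) = 3/4.

3/4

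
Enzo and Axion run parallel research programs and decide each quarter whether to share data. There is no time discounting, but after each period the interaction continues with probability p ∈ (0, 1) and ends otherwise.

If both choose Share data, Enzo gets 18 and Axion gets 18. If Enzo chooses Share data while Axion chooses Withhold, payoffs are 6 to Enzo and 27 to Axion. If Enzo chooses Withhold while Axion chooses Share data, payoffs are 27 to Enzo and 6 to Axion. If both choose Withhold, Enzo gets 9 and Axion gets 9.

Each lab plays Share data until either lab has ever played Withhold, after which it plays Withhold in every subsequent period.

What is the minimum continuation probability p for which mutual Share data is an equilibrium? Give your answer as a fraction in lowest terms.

Expected cooperation value is 18 + p·18 + p²·18 + … = 18/(1−p); deviation gives 27 + p·9/(1−p).
18 ≥ 27(1−p) + 9p ⇒ 18p ≥ 9 ⇒ p ≥ 9/18 = 1/2.

1/2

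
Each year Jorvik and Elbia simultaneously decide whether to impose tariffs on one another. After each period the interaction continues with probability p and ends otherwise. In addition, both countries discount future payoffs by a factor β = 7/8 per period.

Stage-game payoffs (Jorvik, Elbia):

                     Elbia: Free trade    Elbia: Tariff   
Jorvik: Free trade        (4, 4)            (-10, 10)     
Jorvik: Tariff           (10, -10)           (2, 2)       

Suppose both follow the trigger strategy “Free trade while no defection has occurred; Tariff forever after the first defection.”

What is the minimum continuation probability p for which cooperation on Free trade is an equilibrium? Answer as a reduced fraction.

With continuation probability p and discount β, the effective per-period discount factor is βp.
Grim-trigger IC: βp ≥ (10−4)/(10−2) = 3/4.
So p ≥ (3/4)/(7/8) = 6/7.

6/7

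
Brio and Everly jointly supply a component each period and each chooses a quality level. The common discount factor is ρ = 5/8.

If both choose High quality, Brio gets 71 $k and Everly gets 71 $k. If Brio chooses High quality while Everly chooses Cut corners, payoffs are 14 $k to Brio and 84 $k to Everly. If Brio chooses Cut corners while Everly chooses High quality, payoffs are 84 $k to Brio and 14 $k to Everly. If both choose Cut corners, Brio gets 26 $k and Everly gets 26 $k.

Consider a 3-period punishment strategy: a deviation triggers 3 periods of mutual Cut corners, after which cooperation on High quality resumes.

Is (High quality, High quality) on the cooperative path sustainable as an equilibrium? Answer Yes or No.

IC: ρ+…+ρ^3 ≥ (84−71)/(71−26) = 13/45.
At ρ = 5/8: partial sum = 1.2598 ≥ 0.2889. Cooperation sustainable.

Yes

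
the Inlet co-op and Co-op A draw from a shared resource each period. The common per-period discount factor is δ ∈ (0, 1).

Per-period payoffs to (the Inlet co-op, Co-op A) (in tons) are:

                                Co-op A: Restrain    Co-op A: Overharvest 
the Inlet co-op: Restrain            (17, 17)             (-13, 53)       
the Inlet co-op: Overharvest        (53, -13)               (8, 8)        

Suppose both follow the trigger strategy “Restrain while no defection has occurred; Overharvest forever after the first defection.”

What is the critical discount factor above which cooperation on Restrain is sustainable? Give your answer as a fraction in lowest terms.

Under grim trigger the critical discount factor is (T−C)/(T−P) with T = 53, C = 17, P = 8.
δ* = (53−17)/(53−8) = 36/45 = 4/5.

4/5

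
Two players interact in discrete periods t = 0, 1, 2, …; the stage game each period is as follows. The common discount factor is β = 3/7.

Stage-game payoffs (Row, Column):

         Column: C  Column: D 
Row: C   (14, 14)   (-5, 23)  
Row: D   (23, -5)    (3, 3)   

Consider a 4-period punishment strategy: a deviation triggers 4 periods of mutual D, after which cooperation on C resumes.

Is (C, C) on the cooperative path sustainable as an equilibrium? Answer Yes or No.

No

Comparing payoff streams over the 5 periods until play realigns: cooperate → 14(1+β+…+β^4); deviate → 23 + 3(β+…+β^4).
Cooperation is sustained iff (14−3)(β+…+β^4) ≥ 23−14.
β+…+β^4 = 3/7·(1−(3/7)^4)/(1−3/7) = 0.7247, and (23−14)/(14−3) = 0.8182.
0.7247 < 0.8182, so cooperation is not sustainable.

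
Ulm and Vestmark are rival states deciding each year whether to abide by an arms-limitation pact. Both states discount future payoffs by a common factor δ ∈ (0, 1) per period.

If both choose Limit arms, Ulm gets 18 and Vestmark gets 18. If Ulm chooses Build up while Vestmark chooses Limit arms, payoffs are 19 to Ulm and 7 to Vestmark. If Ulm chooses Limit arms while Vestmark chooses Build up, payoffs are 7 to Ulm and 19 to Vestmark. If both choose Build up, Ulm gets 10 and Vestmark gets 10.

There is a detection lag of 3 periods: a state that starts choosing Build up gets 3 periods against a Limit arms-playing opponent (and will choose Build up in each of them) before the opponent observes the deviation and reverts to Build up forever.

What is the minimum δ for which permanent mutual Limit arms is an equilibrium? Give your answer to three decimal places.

Deviating for the 3 undetected periods gains 19−18 = 1 per period over cooperation, then loses 18−10 = 8 per period forever once punishment starts.
Gain: 1(1 + δ + … + δ^2); loss: 8·δ^3/(1−δ).
No profitable deviation ⇔ 1(1−δ^3) ≤ 8·δ^3, i.e. δ^3 ≥ 1/(1+8) = 1/9.
Hence δ ≥ (1/9)^(1/3) ≈ 0.481.

0.481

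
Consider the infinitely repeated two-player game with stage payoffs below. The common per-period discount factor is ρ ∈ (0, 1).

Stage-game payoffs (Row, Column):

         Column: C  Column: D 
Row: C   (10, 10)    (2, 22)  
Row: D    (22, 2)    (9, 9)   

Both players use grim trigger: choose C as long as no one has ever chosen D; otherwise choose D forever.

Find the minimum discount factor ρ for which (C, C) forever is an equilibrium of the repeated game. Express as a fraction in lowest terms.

12/13

10/(1−ρ) ≥ 22 + 9ρ/(1−ρ)
10 ≥ 22 − 13ρ
ρ ≥ 12/13.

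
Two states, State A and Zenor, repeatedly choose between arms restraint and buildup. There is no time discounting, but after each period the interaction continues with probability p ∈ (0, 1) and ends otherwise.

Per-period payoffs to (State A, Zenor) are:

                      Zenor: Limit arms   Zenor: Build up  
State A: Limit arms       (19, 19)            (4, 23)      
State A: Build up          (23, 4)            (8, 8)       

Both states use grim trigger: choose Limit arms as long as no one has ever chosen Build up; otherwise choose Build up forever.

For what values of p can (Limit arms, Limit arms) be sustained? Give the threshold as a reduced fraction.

With no time discounting, the continuation probability p plays the role of the discount factor.
Grim-trigger IC: 19/(1−p) ≥ 23 + 8p/(1−p) ⇒ p ≥ (23−19)/(23−8) = 4/15.

4/15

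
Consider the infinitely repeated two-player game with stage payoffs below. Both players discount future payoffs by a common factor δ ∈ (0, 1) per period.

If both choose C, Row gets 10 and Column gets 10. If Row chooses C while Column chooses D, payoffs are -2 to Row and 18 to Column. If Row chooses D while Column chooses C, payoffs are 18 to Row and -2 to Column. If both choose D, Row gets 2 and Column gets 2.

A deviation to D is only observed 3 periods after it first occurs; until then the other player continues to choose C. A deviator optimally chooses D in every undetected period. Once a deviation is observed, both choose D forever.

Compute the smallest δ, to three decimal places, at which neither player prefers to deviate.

The best deviation is to choose D for all 3 undetected periods, earning 18 each, then 2 forever once detected.
Deviation value: 18(1−δ^3)/(1−δ) + 2δ^3/(1−δ); cooperation value: 10/(1−δ).
IC: 10 ≥ 18(1−δ^3) + 2δ^3 = 18 − 16δ^3.
So δ^3 ≥ 8/16 = 1/2, giving δ ≥ (1/2)^(1/3) ≈ 0.794.

0.794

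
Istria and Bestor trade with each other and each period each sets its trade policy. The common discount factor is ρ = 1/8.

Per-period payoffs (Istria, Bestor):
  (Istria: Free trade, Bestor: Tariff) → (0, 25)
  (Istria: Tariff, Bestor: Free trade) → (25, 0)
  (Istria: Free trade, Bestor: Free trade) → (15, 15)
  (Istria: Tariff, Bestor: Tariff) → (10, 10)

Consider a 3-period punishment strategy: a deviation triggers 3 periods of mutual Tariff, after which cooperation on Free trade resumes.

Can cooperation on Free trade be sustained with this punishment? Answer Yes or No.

No

IC: ρ+…+ρ^3 ≥ (25−15)/(15−10) = 2.
At ρ = 1/8: partial sum = 0.1426 < 2.0000. Cooperation not sustainable.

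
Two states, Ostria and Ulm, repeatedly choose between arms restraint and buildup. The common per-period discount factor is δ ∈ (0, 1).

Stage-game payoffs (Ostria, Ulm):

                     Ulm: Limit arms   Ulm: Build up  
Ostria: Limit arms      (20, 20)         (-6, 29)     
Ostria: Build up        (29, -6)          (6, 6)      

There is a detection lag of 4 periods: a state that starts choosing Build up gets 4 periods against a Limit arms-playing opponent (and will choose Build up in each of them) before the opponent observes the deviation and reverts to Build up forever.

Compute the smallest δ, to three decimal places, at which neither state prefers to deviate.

0.791

Deviating for the 4 undetected periods gains 29−20 = 9 per period over cooperation, then loses 20−6 = 14 per period forever once punishment starts.
Gain: 9(1 + δ + … + δ^3); loss: 14·δ^4/(1−δ).
No profitable deviation ⇔ 9(1−δ^4) ≤ 14·δ^4, i.e. δ^4 ≥ 9/(9+14) = 9/23.
Hence δ ≥ (9/23)^(1/4) ≈ 0.791.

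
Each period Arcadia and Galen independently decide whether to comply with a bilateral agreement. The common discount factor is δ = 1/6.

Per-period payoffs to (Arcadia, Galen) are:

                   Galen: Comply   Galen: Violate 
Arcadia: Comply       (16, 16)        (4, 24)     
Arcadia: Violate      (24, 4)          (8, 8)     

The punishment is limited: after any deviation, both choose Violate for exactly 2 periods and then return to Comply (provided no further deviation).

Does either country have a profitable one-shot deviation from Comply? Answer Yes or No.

Yes

IC: δ+…+δ^2 ≥ (24−16)/(16−8) = 1.
At δ = 1/6: partial sum = 0.1944 < 1.0000. Cooperation not sustainable.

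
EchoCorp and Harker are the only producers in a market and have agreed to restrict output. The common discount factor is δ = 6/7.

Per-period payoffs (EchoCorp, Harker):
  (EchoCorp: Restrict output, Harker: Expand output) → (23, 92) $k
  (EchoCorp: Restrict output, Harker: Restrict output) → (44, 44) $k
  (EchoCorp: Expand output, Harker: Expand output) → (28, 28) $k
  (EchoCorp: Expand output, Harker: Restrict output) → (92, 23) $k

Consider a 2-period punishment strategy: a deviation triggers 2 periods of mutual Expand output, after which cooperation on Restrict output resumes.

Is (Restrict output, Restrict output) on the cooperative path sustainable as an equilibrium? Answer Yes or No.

No

A one-shot deviation gives 92 now, then 28 for 2 periods, then back to 44.
Gain from deviating: (92−44) today; loss: (44−28) in each of the next 2 periods.
No-deviation condition: (44−28)(δ+…+δ^2) ≥ 92−44, i.e. δ+…+δ^2 ≥ 3.
At δ = 6/7: δ+…+δ^2 = 1.5918 < 3.0000.
So cooperation is not sustainable.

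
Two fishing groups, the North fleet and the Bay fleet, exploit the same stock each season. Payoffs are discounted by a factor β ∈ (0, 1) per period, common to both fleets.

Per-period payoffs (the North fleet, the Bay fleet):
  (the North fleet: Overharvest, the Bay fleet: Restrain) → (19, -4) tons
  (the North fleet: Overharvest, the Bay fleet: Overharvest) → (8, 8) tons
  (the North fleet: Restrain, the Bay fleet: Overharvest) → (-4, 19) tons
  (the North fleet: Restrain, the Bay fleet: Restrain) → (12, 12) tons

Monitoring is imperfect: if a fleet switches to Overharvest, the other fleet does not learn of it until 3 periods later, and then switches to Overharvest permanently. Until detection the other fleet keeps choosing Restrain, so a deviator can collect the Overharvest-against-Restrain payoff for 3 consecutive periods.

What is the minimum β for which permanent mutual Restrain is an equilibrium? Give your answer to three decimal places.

0.860

The best deviation is to choose Overharvest for all 3 undetected periods, earning 19 each, then 8 forever once detected.
Deviation value: 19(1−β^3)/(1−β) + 8β^3/(1−β); cooperation value: 12/(1−β).
IC: 12 ≥ 19(1−β^3) + 8β^3 = 19 − 11β^3.
So β^3 ≥ 7/11, giving β ≥ (7/11)^(1/3) ≈ 0.860.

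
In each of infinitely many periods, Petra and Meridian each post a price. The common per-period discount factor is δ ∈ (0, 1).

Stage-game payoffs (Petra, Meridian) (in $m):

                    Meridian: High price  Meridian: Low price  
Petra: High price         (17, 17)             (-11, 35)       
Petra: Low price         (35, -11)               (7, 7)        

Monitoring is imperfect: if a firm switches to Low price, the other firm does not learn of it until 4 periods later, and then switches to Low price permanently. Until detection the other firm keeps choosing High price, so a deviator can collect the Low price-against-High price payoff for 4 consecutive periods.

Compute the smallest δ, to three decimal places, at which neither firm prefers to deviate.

Deviating for the 4 undetected periods gains 35−17 = 18 per period over cooperation, then loses 17−7 = 10 per period forever once punishment starts.
Gain: 18(1 + δ + … + δ^3); loss: 10·δ^4/(1−δ).
No profitable deviation ⇔ 18(1−δ^4) ≤ 10·δ^4, i.e. δ^4 ≥ 18/(18+10) = 9/14.
Hence δ ≥ (9/14)^(1/4) ≈ 0.895.

0.895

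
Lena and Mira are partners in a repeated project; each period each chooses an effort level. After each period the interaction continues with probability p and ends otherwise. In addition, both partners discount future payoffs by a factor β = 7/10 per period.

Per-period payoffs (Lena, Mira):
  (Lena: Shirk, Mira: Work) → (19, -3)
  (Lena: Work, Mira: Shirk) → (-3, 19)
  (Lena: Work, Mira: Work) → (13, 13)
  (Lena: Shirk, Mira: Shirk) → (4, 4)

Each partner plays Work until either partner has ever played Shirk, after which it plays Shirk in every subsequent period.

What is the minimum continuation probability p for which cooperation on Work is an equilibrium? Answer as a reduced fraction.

With continuation probability p and discount β, the effective per-period discount factor is βp.
Grim-trigger IC: βp ≥ (19−13)/(19−4) = 2/5.
So p ≥ (2/5)/(7/10) = 4/7.

4/7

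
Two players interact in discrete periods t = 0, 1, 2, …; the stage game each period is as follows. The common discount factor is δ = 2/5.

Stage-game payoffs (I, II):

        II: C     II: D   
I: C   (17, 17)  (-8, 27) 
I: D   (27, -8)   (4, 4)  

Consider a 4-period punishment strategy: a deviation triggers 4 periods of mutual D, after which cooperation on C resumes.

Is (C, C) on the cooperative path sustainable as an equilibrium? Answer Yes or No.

No

A one-shot deviation gives 27 now, then 4 for 4 periods, then back to 17.
Gain from deviating: (27−17) today; loss: (17−4) in each of the next 4 periods.
No-deviation condition: (17−4)(δ+…+δ^4) ≥ 27−17, i.e. δ+…+δ^4 ≥ 10/13.
At δ = 2/5: δ+…+δ^4 = 0.6496 < 0.7692.
So cooperation is not sustainable.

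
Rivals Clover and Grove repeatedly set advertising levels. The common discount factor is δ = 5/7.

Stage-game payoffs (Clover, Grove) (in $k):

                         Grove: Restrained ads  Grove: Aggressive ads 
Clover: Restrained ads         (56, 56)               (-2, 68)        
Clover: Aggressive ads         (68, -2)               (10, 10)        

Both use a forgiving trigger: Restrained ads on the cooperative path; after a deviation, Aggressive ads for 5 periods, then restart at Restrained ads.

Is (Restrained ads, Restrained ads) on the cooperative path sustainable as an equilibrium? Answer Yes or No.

Comparing payoff streams over the 6 periods until play realigns: cooperate → 56(1+δ+…+δ^5); deviate → 68 + 10(δ+…+δ^5).
Cooperation is sustained iff (56−10)(δ+…+δ^5) ≥ 68−56.
δ+…+δ^5 = 5/7·(1−(5/7)^5)/(1−5/7) = 2.0352, and (68−56)/(56−10) = 0.2609.
2.0352 ≥ 0.2609, so cooperation is sustainable.

Yes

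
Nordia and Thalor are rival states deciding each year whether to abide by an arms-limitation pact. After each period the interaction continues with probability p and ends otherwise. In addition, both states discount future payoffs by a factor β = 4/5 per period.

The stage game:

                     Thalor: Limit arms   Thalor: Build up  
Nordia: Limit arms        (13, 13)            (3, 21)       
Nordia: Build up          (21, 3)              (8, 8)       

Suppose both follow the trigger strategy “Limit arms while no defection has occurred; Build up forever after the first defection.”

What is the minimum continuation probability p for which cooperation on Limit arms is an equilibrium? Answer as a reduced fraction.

10/13

Expected continuation weight on next period's payoff is β·p = 4/5·p, which plays the role of the discount factor.
Cooperation requires 4/5·p ≥ (21−13)/(21−8) = 8/13, hence p ≥ 10/13.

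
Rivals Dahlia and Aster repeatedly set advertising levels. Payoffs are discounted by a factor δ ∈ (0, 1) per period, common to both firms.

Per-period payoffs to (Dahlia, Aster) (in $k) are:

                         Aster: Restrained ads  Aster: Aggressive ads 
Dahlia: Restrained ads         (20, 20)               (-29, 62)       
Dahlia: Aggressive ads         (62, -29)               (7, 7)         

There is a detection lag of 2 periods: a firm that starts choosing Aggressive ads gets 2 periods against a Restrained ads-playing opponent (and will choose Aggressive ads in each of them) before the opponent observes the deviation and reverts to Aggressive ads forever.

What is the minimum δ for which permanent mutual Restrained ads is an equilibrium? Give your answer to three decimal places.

0.874

Deviating for the 2 undetected periods gains 62−20 = 42 per period over cooperation, then loses 20−7 = 13 per period forever once punishment starts.
Gain: 42(1 + δ + … + δ^1); loss: 13·δ^2/(1−δ).
No profitable deviation ⇔ 42(1−δ^2) ≤ 13·δ^2, i.e. δ^2 ≥ 42/(42+13) = 42/55.
Hence δ ≥ (42/55)^(1/2) ≈ 0.874.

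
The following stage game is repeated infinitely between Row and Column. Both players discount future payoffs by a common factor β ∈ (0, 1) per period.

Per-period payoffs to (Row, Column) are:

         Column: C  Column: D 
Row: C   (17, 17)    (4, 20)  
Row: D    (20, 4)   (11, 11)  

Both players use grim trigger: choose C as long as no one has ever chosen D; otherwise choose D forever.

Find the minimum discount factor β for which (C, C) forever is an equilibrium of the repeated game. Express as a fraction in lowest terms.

Under grim trigger the critical discount factor is (T−C)/(T−P) with T = 20, C = 17, P = 11.
β* = (20−17)/(20−11) = 3/9 = 1/3.

1/3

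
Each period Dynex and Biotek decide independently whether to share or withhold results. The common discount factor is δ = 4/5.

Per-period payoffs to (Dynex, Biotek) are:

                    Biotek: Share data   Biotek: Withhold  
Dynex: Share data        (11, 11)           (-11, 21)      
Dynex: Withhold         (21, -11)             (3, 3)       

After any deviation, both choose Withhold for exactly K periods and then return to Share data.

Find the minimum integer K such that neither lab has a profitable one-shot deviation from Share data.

IC: δ(1−δ^K)/(1−δ) ≥ (21−11)/(11−3) = 5/4.
With δ = 4/5: need 1 − δ^K ≥ 5/4·(1−4/5)/(4/5), i.e. δ^K ≤ 0.6875.
Since (4/5)^1 = 0.8000 and (4/5)^2 = 0.6400, the smallest such K is 2.

2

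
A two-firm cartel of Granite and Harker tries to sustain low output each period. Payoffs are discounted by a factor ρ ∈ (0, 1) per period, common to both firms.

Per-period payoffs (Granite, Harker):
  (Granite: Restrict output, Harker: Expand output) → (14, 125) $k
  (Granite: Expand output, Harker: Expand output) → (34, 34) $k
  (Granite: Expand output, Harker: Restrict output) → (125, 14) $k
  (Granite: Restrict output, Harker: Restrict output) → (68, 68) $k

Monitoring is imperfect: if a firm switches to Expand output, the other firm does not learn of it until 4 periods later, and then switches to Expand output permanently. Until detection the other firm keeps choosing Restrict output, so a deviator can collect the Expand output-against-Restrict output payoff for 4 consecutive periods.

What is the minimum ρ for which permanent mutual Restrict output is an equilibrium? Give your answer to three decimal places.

The best deviation is to choose Expand output for all 4 undetected periods, earning 125 each, then 34 forever once detected.
Deviation value: 125(1−ρ^4)/(1−ρ) + 34ρ^4/(1−ρ); cooperation value: 68/(1−ρ).
IC: 68 ≥ 125(1−ρ^4) + 34ρ^4 = 125 − 91ρ^4.
So ρ^4 ≥ 57/91, giving ρ ≥ (57/91)^(1/4) ≈ 0.890.

0.890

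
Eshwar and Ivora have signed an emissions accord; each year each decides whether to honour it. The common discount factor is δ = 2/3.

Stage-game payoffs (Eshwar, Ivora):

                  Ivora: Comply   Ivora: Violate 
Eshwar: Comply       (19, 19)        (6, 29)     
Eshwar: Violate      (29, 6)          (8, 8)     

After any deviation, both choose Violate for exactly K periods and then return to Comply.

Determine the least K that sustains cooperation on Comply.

IC: δ(1−δ^K)/(1−δ) ≥ (29−19)/(19−8) = 10/11.
With δ = 2/3: need 1 − δ^K ≥ 10/11·(1−2/3)/(2/3), i.e. δ^K ≤ 0.5455.
Since (2/3)^1 = 0.6667 and (2/3)^2 = 0.4444, the smallest such K is 2.

2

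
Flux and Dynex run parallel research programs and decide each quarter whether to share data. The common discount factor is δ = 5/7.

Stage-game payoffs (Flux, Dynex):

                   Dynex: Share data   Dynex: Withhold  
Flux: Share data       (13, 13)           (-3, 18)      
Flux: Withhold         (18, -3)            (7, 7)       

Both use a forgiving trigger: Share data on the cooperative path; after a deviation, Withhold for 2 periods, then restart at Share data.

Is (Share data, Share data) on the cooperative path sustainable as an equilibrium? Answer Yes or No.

Comparing payoff streams over the 3 periods until play realigns: cooperate → 13(1+δ+…+δ^2); deviate → 18 + 7(δ+…+δ^2).
Cooperation is sustained iff (13−7)(δ+…+δ^2) ≥ 18−13.
δ+…+δ^2 = 5/7·(1−(5/7)^2)/(1−5/7) = 1.2245, and (18−13)/(13−7) = 0.8333.
1.2245 ≥ 0.8333, so cooperation is sustainable.

Yes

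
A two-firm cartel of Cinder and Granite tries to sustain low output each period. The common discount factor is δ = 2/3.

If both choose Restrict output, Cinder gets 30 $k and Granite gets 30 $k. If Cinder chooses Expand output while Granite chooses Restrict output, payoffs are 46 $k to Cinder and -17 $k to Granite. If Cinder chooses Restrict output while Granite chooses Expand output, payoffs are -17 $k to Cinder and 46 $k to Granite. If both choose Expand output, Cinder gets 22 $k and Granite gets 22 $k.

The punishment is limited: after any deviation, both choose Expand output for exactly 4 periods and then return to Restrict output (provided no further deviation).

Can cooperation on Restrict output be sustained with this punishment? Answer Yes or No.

Comparing payoff streams over the 5 periods until play realigns: cooperate → 30(1+δ+…+δ^4); deviate → 46 + 22(δ+…+δ^4).
Cooperation is sustained iff (30−22)(δ+…+δ^4) ≥ 46−30.
δ+…+δ^4 = 2/3·(1−(2/3)^4)/(1−2/3) = 1.6049, and (46−30)/(30−22) = 2.0000.
1.6049 < 2.0000, so cooperation is not sustainable.

No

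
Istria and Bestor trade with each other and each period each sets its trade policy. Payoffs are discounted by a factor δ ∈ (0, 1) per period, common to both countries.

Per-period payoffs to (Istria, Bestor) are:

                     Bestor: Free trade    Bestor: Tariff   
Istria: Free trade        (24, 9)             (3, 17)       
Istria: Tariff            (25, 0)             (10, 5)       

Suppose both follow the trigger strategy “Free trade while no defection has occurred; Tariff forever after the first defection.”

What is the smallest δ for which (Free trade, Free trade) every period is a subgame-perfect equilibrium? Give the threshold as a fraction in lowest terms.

For Istria: deviation gain 25−24 = 1, per-period punishment loss 24−10 = 14. IC gives δ ≥ 1/15.
For Bestor: gain 8, loss 4 per period, so δ ≥ 8/12 = 2/3.
The tighter constraint is Bestor's, so cooperation needs δ ≥ 2/3.

2/3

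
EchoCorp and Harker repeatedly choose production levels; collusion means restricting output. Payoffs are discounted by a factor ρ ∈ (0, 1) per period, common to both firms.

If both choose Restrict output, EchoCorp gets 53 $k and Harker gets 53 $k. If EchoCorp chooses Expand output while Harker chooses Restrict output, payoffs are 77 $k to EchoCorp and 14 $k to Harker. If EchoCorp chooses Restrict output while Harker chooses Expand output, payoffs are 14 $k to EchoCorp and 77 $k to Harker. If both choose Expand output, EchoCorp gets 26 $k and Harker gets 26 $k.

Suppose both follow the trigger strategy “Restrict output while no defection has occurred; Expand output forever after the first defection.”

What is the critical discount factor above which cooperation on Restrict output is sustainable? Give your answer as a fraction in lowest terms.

8/17

Cooperation forever yields 53 each period: 53/(1−ρ).
Deviating yields 77 once, then 26 forever: 77 + 26ρ/(1−ρ).
No profitable deviation requires 53/(1−ρ) ≥ 77 + 26ρ/(1−ρ).
Multiplying by (1−ρ): 53 ≥ 77(1−ρ) + 26ρ = 77 − 51ρ.
So 51ρ ≥ 24, i.e. ρ ≥ 24/51 = 8/17.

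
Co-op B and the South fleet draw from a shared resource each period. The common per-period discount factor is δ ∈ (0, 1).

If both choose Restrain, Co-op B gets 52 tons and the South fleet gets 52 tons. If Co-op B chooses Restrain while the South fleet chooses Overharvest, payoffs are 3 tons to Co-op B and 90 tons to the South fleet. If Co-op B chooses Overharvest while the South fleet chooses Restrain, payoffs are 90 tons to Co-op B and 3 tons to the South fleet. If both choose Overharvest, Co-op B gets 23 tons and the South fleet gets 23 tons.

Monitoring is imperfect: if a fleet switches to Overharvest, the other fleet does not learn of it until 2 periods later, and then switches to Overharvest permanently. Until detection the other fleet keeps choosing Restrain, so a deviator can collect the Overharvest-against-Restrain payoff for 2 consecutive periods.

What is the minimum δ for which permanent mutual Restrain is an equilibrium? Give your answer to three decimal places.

A deviator earns 90 for 2 periods, then 23 forever; cooperating earns 52 forever. Multiplying the IC by (1−δ):
52 ≥ 90(1−δ^2) + 23δ^2, so 67·δ^2 ≥ 38 and δ^2 ≥ 38/67.
δ ≥ (38/67)^(1/2) ≈ 0.753.

0.753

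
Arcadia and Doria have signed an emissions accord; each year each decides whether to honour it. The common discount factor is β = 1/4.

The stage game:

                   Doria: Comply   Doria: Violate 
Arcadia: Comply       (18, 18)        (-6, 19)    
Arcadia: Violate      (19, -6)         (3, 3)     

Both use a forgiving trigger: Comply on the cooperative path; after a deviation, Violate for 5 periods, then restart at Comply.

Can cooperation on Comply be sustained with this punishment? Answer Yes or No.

A one-shot deviation gives 19 now, then 3 for 5 periods, then back to 18.
Gain from deviating: (19−18) today; loss: (18−3) in each of the next 5 periods.
No-deviation condition: (18−3)(β+…+β^5) ≥ 19−18, i.e. β+…+β^5 ≥ 1/15.
At β = 1/4: β+…+β^5 = 0.3330 ≥ 0.0667.
So cooperation is sustainable.

Yes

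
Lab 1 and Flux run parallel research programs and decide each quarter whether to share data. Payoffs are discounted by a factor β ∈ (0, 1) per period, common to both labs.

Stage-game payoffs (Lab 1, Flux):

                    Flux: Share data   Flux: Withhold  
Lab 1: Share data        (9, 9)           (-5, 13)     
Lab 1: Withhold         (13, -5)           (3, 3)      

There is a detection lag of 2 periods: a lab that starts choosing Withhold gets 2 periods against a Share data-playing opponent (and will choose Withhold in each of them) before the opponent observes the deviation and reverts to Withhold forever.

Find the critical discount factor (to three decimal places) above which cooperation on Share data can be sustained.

A deviator earns 13 for 2 periods, then 3 forever; cooperating earns 9 forever. Multiplying the IC by (1−β):
9 ≥ 13(1−β^2) + 3β^2, so 10·β^2 ≥ 4 and β^2 ≥ 2/5.
β ≥ (2/5)^(1/2) ≈ 0.632.

0.632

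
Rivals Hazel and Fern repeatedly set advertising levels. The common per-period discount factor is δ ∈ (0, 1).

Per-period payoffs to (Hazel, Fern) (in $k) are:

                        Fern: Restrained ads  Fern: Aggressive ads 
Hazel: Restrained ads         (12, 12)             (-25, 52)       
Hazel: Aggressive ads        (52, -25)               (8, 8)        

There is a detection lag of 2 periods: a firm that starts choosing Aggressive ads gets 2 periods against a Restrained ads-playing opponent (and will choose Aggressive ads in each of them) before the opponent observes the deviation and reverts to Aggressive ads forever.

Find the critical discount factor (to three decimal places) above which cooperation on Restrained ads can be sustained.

Deviating for the 2 undetected periods gains 52−12 = 40 per period over cooperation, then loses 12−8 = 4 per period forever once punishment starts.
Gain: 40(1 + δ + … + δ^1); loss: 4·δ^2/(1−δ).
No profitable deviation ⇔ 40(1−δ^2) ≤ 4·δ^2, i.e. δ^2 ≥ 40/(40+4) = 10/11.
Hence δ ≥ (10/11)^(1/2) ≈ 0.953.

0.953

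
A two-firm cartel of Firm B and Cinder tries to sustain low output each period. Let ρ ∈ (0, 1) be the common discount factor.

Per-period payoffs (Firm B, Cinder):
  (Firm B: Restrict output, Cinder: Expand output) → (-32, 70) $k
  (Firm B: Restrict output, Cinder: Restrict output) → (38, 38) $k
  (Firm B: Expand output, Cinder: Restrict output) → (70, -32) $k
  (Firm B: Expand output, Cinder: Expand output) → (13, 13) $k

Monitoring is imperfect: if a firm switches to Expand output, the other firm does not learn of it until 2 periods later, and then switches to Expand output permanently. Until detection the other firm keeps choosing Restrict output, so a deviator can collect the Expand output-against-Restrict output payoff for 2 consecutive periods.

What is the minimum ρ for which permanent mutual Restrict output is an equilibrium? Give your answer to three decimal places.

0.749

A deviator earns 70 for 2 periods, then 13 forever; cooperating earns 38 forever. Multiplying the IC by (1−ρ):
38 ≥ 70(1−ρ^2) + 13ρ^2, so 57·ρ^2 ≥ 32 and ρ^2 ≥ 32/57.
ρ ≥ (32/57)^(1/2) ≈ 0.749.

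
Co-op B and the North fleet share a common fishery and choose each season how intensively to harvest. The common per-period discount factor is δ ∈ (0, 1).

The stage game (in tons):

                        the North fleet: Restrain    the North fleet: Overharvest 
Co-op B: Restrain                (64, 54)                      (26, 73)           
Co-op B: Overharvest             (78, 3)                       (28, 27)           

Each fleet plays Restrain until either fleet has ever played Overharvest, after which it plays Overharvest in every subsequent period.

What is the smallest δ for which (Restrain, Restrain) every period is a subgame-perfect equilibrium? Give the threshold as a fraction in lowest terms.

19/46

Co-op B: cooperation gives 64 each period; deviation gives 78 once then 28 forever.
  64/(1−δ) ≥ 78 + 28δ/(1−δ) ⇒ δ ≥ 14/50 = 7/25.
the North fleet: cooperation gives 54 each period; deviation gives 73 once then 27 forever.
  δ ≥ 19/46.
Both must hold, so the binding constraint is the North fleet's: δ ≥ 19/46.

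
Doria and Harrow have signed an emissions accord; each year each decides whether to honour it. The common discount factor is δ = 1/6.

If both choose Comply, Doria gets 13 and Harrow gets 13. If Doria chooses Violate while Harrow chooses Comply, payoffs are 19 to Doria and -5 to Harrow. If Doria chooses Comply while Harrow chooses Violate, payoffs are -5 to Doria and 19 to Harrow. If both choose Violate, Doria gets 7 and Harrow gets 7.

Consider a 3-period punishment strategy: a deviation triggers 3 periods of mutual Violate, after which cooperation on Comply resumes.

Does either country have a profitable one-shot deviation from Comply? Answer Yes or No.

Comparing payoff streams over the 4 periods until play realigns: cooperate → 13(1+δ+…+δ^3); deviate → 19 + 7(δ+…+δ^3).
Cooperation is sustained iff (13−7)(δ+…+δ^3) ≥ 19−13.
δ+…+δ^3 = 1/6·(1−(1/6)^3)/(1−1/6) = 0.1991, and (19−13)/(13−7) = 1.0000.
0.1991 < 1.0000, so cooperation is not sustainable.

Yes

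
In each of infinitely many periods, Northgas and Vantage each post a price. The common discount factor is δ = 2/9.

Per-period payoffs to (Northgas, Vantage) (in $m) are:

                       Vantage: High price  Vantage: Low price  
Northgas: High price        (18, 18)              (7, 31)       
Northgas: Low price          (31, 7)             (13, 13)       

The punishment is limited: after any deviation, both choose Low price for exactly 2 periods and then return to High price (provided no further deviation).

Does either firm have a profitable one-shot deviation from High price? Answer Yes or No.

Comparing payoff streams over the 3 periods until play realigns: cooperate → 18(1+δ+…+δ^2); deviate → 31 + 13(δ+…+δ^2).
Cooperation is sustained iff (18−13)(δ+…+δ^2) ≥ 31−18.
δ+…+δ^2 = 2/9·(1−(2/9)^2)/(1−2/9) = 0.2716, and (31−18)/(18−13) = 2.6000.
0.2716 < 2.6000, so cooperation is not sustainable.

Yes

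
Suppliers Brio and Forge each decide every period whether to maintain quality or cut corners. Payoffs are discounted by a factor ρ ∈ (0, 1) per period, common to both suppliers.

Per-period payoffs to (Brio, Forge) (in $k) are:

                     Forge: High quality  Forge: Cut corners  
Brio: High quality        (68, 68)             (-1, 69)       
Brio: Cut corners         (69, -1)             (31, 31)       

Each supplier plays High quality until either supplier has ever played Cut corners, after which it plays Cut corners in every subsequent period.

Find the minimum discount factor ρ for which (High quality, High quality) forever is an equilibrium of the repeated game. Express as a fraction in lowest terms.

Cooperation forever yields 68 each period: 68/(1−ρ).
Deviating yields 69 once, then 31 forever: 69 + 31ρ/(1−ρ).
No profitable deviation requires 68/(1−ρ) ≥ 69 + 31ρ/(1−ρ).
Multiplying by (1−ρ): 68 ≥ 69(1−ρ) + 31ρ = 69 − 38ρ.
So 38ρ ≥ 1, i.e. ρ ≥ 1/38.

1/38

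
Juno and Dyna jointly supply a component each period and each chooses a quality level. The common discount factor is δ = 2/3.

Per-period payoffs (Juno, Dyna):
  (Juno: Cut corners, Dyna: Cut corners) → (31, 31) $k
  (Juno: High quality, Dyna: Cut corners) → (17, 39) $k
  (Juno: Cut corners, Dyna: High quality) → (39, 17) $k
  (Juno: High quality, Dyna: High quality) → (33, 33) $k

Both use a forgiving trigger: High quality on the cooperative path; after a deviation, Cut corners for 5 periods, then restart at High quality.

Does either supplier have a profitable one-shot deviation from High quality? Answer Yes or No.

A one-shot deviation gives 39 now, then 31 for 5 periods, then back to 33.
Gain from deviating: (39−33) today; loss: (33−31) in each of the next 5 periods.
No-deviation condition: (33−31)(δ+…+δ^5) ≥ 39−33, i.e. δ+…+δ^5 ≥ 3.
At δ = 2/3: δ+…+δ^5 = 1.7366 < 3.0000.
So cooperation is not sustainable.

Yes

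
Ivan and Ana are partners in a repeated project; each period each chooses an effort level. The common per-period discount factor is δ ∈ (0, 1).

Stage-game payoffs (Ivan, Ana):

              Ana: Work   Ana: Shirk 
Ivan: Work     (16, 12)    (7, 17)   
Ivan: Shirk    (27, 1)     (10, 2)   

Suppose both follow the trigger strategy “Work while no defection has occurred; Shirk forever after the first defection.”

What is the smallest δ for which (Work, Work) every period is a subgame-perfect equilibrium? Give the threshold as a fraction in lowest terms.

11/17

Ivan's threshold: (27−16)/(27−10) = 11/17.
Ana's threshold: (17−12)/(17−2) = 1/3.
11/17 > 1/3, so Ivan binds and δ* = 11/17.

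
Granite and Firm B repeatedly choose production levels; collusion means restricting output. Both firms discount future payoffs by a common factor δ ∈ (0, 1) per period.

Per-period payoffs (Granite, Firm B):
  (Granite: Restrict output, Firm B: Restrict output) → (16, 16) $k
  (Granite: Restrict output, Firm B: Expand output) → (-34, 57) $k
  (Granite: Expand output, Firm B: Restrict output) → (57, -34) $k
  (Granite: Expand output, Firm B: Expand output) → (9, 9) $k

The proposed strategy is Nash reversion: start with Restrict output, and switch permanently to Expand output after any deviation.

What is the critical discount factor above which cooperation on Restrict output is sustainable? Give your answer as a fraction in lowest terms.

Cooperation forever yields 16 each period: 16/(1−δ).
Deviating yields 57 once, then 9 forever: 57 + 9δ/(1−δ).
No profitable deviation requires 16/(1−δ) ≥ 57 + 9δ/(1−δ).
Multiplying by (1−δ): 16 ≥ 57(1−δ) + 9δ = 57 − 48δ.
So 48δ ≥ 41, i.e. δ ≥ 41/48.

41/48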